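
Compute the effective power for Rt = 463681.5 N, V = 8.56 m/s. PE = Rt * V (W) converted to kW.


Formula: PE = Rt * V / 1000 (kW)
Step 1 — PE (W) = 463681.5 * 8.56 = 3969113.64 W
Step 2 — PE (kW) = 3969113.64 / 1000 ≈ 3969.1 kW (5 s.f.)

3969.1 kW


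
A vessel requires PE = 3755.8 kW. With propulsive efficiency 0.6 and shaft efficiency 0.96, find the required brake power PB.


Formula: PB = PE / (eta_D * eta_S)
Step 1 — combined efficiency = eta_D * eta_S = 0.6 * 0.96 = 0.576
Step 2 — PB = 3755.8 / 0.576 ≈ 6520.5 kW (5 s.f.)

6520.5 kW


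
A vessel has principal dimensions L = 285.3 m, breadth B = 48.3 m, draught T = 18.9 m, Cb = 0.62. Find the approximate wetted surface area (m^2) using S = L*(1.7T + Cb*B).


Formula: S = 1.7*L*T + V/T with V = Cb*L*B*T, i.e. S = L * (1.7*T + Cb*B)
Step 1 — 1.7*T = 1.7 * 18.9 = 32.13 m
Step 2 — Cb*B = 0.62 * 48.3 = 29.946 m
Step 3 — 1.7*T + Cb*B = 32.13 + 29.946 = 62.076 m
Step 4 — S = 285.3 * 62.076 ≈ 17710 m^2 (5 s.f.)

17710 m^2


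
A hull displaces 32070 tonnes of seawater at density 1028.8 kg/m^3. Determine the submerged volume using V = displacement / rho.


Formula: V = mass / rho
Step 1 — convert tonnes to kg: 32070 t * 1000 = 32070000 kg
Step 2 — V = 32070000 / 1028.8 ≈ 31172 m^3 (5 s.f.)

31172 m^3


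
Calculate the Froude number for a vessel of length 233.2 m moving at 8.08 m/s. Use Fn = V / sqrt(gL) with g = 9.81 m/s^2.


Formula: Fn = V / sqrt(g * L)
Step 1 — g * L = 9.81 * 233.2 = 2287.692
Step 2 — sqrt(g * L) = sqrt(2287.692) = 47.829823
Step 3 — Fn = 8.08 / 47.829823 ≈ 0.16893 (5 s.f.)

0.16893


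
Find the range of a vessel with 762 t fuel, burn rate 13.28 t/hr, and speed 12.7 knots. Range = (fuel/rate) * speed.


Formula: endurance = fuel / rate; range = endurance * speed
Step 1 — endurance = 762 / 13.28 = 57.3795 hours
Step 2 — range = 57.3795 * 12.7 ≈ 728.72 nautical miles (5 s.f.)

728.72 NM


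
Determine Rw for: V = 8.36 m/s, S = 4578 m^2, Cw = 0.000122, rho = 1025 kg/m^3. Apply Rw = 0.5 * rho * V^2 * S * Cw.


Formula: Rw = 0.5 * rho * V^2 * S * Cw
Step 1 — V^2 = 8.36^2 = 69.8896
Step 2 — 0.5 * rho * V^2 = 0.5 * 1025 * 69.8896 = 35818.42
Step 3 — Rw = 35818.42 * 4578 * 0.000122 ≈ 20005 N (5 s.f.)

20005 N


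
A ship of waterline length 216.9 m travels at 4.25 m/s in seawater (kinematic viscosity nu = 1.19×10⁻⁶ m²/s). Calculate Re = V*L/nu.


Formula: Re = V * L / nu
Step 1 — V * L = 4.25 * 216.9 = 921.825 m^2/s
Step 2 — Re = 921.825 / 1.19e-6 = 7.75e+08

7.75e+08


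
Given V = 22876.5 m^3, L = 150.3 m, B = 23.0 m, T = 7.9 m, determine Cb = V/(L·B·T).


Formula: Cb = V / (L * B * T)
Step 1 — L * B * T = 150.3 * 23.0 * 7.9 = 27309.51 m^3
Step 2 — Cb = 22876.5 / 27309.51 ≈ 0.83768 (5 s.f.)

0.83768


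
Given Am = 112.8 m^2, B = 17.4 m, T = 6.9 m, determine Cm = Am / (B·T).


Formula: Cm = Am / (B * T)
Step 1 — B * T = 17.4 * 6.9 = 120.06 m^2
Step 2 — Cm = 112.8 / 120.06 ≈ 0.93953 (5 s.f.)

0.93953


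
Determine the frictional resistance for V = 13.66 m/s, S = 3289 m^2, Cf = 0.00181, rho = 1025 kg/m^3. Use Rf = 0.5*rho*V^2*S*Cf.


Formula: Rf = 0.5 * rho * V^2 * S * Cf
Step 1 — V^2 = 13.66^2 = 186.5956
Step 2 — 0.5 * rho * V^2 = 0.5 * 1025 * 186.5956 = 95630.245
Step 3 — Rf = 95630.245 * 3289 * 0.00181 ≈ 569300 N (5 s.f.)

569300 N


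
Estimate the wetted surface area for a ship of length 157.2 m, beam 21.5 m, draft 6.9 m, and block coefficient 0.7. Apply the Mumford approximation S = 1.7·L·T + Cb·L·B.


Formula: S = 1.7*L*T + V/T with V = Cb*L*B*T, i.e. S = L * (1.7*T + Cb*B)
Step 1 — 1.7*T = 1.7 * 6.9 = 11.73 m
Step 2 — Cb*B = 0.7 * 21.5 = 15.05 m
Step 3 — 1.7*T + Cb*B = 11.73 + 15.05 = 26.78 m
Step 4 — S = 157.2 * 26.78 ≈ 4209.8 m^2 (5 s.f.)

4209.8 m^2


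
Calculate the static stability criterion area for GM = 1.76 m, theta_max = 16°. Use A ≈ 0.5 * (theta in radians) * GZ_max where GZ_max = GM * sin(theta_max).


Formula: GZ_max = GM * sin(theta); Area = 0.5 * theta_rad * GZ_max
Step 1 — GZ_max = 1.76 * sin(16°) = 1.76 * 0.275637 = 0.485121 m
Step 2 — theta_rad = 16 * pi/180 = 0.279253 rad
Step 3 — Area = 0.5 * 0.279253 * 0.485121 ≈ 0.067736 m·rad (5 s.f.)

0.067736 m·rad


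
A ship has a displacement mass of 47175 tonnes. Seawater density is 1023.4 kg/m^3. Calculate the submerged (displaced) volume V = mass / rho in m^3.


Formula: V = mass / rho
Step 1 — convert tonnes to kg: 47175 t * 1000 = 47175000 kg
Step 2 — V = 47175000 / 1023.4 ≈ 46096 m^3 (5 s.f.)

46096 m^3


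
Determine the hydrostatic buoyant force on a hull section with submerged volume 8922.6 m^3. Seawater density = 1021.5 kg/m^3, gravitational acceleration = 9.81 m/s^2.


Formula: Fb = rho * g * V
Substituting: Fb = 1021.5 * 9.81 * 8922.6
Intermediate: 1021.5 * 9.81 = 10020.915
Result: Fb = 10020.915 * 8922.6 ≈ 89413000 N (5 s.f.)

89413000 N


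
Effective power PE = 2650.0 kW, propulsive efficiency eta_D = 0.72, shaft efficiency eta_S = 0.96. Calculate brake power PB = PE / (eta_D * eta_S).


Formula: PB = PE / (eta_D * eta_S)
Step 1 — combined efficiency = eta_D * eta_S = 0.72 * 0.96 = 0.6912
Step 2 — PB = 2650.0 / 0.6912 ≈ 3833.9 kW (5 s.f.)

3833.9 kW


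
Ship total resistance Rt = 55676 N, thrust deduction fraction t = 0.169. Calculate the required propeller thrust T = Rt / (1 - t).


Formula: T = Rt / (1 - t)
Step 1 — (1 - t) = 1 - 0.169 = 0.831
Step 2 — T = 55676 / 0.831 ≈ 66999 N (5 s.f.)

66999 N


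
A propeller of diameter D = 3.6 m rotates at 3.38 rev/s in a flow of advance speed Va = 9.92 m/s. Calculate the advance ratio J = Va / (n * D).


Formula: J = Va / (n * D)
Step 1 — n * D = 3.38 * 3.6 = 12.168
Step 2 — J = 9.92 / 12.168 ≈ 0.81525 (5 s.f.)

0.81525


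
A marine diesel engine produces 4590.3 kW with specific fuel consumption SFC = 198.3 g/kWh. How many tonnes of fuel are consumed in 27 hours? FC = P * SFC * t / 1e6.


Formula: FC (tonnes) = P * SFC * t / 1,000,000
Step 1 — P * SFC * t = 4590.3 * 198.3 * 27 = 24576925.23 g
Step 2 — FC (tonnes) = 24576925.23 / 1,000,000 ≈ 24.577 tonnes (5 s.f.)

24.577 tonnes


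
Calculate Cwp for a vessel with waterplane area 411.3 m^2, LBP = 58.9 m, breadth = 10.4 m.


Formula: Cwp = Aw / (L * B)
Step 1 — L * B = 58.9 * 10.4 = 612.56 m^2
Step 2 — Cwp = 411.3 / 612.56 ≈ 0.67144 (5 s.f.)

0.67144


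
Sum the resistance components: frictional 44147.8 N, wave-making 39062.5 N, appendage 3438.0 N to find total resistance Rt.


Formula: Rt = Rf + Rw + Ra
Substituting: Rt = 44147.8 + 39062.5 + 3438.0
Result: Rt = 86648.3 N

86648.3 N


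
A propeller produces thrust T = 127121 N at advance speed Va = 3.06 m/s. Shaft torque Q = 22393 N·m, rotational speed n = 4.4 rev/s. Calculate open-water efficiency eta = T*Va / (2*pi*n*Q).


Formula: eta = T * Va / (2 * pi * n * Q)
Step 1 — numerator = T * Va = 127121 * 3.06 = 388990.26
Step 2 — 2 * pi * n = 2 * pi * 4.4 = 27.646015
Step 3 — denominator = 27.646015 * 22393 = 619077.21
Step 4 — eta = 388990.26 / 619077.21 ≈ 0.62834 (5 s.f.)

0.62834


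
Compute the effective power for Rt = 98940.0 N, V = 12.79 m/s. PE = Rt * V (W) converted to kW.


Formula: PE = Rt * V / 1000 (kW)
Step 1 — PE (W) = 98940.0 * 12.79 = 1265442.6 W
Step 2 — PE (kW) = 1265442.6 / 1000 ≈ 1265.4 kW (5 s.f.)

1265.4 kW


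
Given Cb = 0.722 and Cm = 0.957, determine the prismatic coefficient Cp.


Formula: Cp = Cb / Cm
Substituting: Cp = 0.722 / 0.957
Result: Cp ≈ 0.75444 (5 s.f.)

0.75444


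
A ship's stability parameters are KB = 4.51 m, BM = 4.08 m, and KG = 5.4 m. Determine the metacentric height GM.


Formula: GM = KB + BM - KG
Step 1 — KM = KB + BM = 4.51 + 4.08 = 8.59 m
Step 2 — GM = KM - KG = 8.59 - 5.4 = 3.19 m

3.19 m


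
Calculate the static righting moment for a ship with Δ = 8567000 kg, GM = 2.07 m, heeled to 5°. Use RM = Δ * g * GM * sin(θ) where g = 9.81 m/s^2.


Formula: GZ = GM * sin(theta); RM = disp * g * GZ
Step 1 — GZ = 2.07 * sin(5°) = 2.07 * 0.087156 = 0.180413 m
Step 2 — RM = 8567000 * 9.81 * 0.180413 ≈ 15162000 N·m (5 s.f.)

15162000 N·m


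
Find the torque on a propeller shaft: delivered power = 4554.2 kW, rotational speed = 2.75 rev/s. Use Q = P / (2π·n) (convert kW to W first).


Formula: Q = P_W / (2 * pi * n)
Step 1 — P_W = 4554.2 kW * 1000 = 4554200.0 W
Step 2 — 2 * pi * n = 2 * pi * 2.75 = 17.27876
Step 3 — Q = 4554200.0 / 17.27876 ≈ 263570 N·m (5 s.f.)

263570 N·m


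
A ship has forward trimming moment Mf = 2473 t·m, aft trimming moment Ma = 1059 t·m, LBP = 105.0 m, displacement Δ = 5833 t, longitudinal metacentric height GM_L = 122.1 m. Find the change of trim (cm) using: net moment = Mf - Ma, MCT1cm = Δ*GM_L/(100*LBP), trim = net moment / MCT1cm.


Formula: net trimming moment = Mf - Ma; MCT1cm = Δ*GM_L/(100*LBP); trim = net moment / MCT1cm
Step 1 — net trimming moment = 2473 - 1059 = 1414 t·m
Step 2 — MCT1cm = 5833 * 122.1 / (100 * 105.0) = 67.8295 t·m/cm
Step 3 — trim = 1414 / 67.8295 ≈ 20.846 cm (5 s.f.)

20.846 cm


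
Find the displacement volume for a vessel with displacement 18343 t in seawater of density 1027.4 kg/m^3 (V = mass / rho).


Formula: V = mass / rho
Step 1 — convert tonnes to kg: 18343 t * 1000 = 18343000 kg
Step 2 — V = 18343000 / 1027.4 ≈ 17854 m^3 (5 s.f.)

17854 m^3


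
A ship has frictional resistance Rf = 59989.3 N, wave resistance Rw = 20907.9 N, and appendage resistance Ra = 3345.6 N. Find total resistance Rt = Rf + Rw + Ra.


Formula: Rt = Rf + Rw + Ra
Substituting: Rt = 59989.3 + 20907.9 + 3345.6
Result: Rt = 84242.8 N

84242.8 N


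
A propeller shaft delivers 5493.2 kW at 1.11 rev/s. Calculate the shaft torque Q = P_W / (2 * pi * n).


Formula: Q = P_W / (2 * pi * n)
Step 1 — P_W = 5493.2 kW * 1000 = 5493200.0 W
Step 2 — 2 * pi * n = 2 * pi * 1.11 = 6.974336
Step 3 — Q = 5493200.0 / 6.974336 ≈ 787630 N·m (5 s.f.)

787630 N·m


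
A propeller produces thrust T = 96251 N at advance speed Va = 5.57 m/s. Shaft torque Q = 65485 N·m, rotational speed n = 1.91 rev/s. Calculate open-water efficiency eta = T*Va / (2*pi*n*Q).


Formula: eta = T * Va / (2 * pi * n * Q)
Step 1 — numerator = T * Va = 96251 * 5.57 = 536118.07
Step 2 — 2 * pi * n = 2 * pi * 1.91 = 12.000884
Step 3 — denominator = 12.000884 * 65485 = 785877.89
Step 4 — eta = 536118.07 / 785877.89 ≈ 0.68219 (5 s.f.)

0.68219


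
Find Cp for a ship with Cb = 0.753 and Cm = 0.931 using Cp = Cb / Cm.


Formula: Cp = Cb / Cm
Substituting: Cp = 0.753 / 0.931
Result: Cp ≈ 0.80881 (5 s.f.)

0.80881


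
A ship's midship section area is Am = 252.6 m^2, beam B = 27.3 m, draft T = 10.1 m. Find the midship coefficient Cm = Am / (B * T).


Formula: Cm = Am / (B * T)
Step 1 — B * T = 27.3 * 10.1 = 275.73 m^2
Step 2 — Cm = 252.6 / 275.73 ≈ 0.91611 (5 s.f.)

0.91611


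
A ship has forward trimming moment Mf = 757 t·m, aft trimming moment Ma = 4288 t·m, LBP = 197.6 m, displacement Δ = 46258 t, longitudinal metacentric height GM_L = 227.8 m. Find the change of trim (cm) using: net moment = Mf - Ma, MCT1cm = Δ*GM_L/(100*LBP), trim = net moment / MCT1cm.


Formula: net trimming moment = Mf - Ma; MCT1cm = Δ*GM_L/(100*LBP); trim = net moment / MCT1cm
Step 1 — net trimming moment = 757 - 4288 = -3531 t·m
Step 2 — MCT1cm = 46258 * 227.8 / (100 * 197.6) = 533.278 t·m/cm
Step 3 — trim = -3531 / 533.278 ≈ -6.6213 cm (5 s.f.)

-6.6213 cm


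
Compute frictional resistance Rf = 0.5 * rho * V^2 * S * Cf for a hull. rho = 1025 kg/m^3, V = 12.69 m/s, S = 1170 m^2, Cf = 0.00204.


Formula: Rf = 0.5 * rho * V^2 * S * Cf
Step 1 — V^2 = 12.69^2 = 161.0361
Step 2 — 0.5 * rho * V^2 = 0.5 * 1025 * 161.0361 = 82531.00125
Step 3 — Rf = 82531.00125 * 1170 * 0.00204 ≈ 196980 N (5 s.f.)

196980 N


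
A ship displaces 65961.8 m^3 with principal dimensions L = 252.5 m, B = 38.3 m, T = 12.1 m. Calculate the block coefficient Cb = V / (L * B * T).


Formula: Cb = V / (L * B * T)
Step 1 — L * B * T = 252.5 * 38.3 * 12.1 = 117016.075 m^3
Step 2 — Cb = 65961.8 / 117016.075 ≈ 0.56370 (5 s.f.)

0.56370


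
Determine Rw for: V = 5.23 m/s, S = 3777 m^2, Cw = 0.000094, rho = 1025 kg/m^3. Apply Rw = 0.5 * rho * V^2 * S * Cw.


Formula: Rw = 0.5 * rho * V^2 * S * Cw
Step 1 — V^2 = 5.23^2 = 27.3529
Step 2 — 0.5 * rho * V^2 = 0.5 * 1025 * 27.3529 = 14018.36125
Step 3 — Rw = 14018.36125 * 3777 * 0.000094 ≈ 4977.1 N (5 s.f.)

4977.1 N


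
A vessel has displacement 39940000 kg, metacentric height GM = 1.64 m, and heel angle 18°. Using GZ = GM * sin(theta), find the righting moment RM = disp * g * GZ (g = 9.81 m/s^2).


Formula: GZ = GM * sin(theta); RM = disp * g * GZ
Step 1 — GZ = 1.64 * sin(18°) = 1.64 * 0.309017 = 0.506788 m
Step 2 — RM = 39940000 * 9.81 * 0.506788 ≈ 198570000 N·m (5 s.f.)

198570000 N·m


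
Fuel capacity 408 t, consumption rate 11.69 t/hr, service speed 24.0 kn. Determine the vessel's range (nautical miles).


Formula: endurance = fuel / rate; range = endurance * speed
Step 1 — endurance = 408 / 11.69 = 34.9016 hours
Step 2 — range = 34.9016 * 24.0 ≈ 837.64 nautical miles (5 s.f.)

837.64 NM


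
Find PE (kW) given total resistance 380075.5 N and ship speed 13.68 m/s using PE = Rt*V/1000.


Formula: PE = Rt * V / 1000 (kW)
Step 1 — PE (W) = 380075.5 * 13.68 = 5199432.84 W
Step 2 — PE (kW) = 5199432.84 / 1000 ≈ 5199.4 kW (5 s.f.)

5199.4 kW


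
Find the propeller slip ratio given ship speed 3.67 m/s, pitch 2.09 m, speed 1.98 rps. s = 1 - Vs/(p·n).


Formula: s = 1 - Vs / (p * n)
Step 1 — p * n = 2.09 * 1.98 = 4.1382
Step 2 — Vs / (p*n) = 3.67 / 4.1382 = 0.886859 (6 d.p.)
Step 3 — s = 1 - 0.886859 = 0.113141

0.113141


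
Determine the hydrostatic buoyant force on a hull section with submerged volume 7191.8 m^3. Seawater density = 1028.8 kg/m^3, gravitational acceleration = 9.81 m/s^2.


Formula: Fb = rho * g * V
Substituting: Fb = 1028.8 * 9.81 * 7191.8
Intermediate: 1028.8 * 9.81 = 10092.528
Result: Fb = 10092.528 * 7191.8 ≈ 72583000 N (5 s.f.)

72583000 N


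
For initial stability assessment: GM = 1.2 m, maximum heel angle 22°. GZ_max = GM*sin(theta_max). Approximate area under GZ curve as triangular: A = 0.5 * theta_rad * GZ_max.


Formula: GZ_max = GM * sin(theta); Area = 0.5 * theta_rad * GZ_max
Step 1 — GZ_max = 1.2 * sin(22°) = 1.2 * 0.374607 = 0.449528 m
Step 2 — theta_rad = 22 * pi/180 = 0.383972 rad
Step 3 — Area = 0.5 * 0.383972 * 0.449528 ≈ 0.086303 m·rad (5 s.f.)

0.086303 m·rad


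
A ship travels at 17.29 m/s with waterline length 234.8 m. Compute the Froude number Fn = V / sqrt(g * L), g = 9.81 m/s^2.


Formula: Fn = V / sqrt(g * L)
Step 1 — g * L = 9.81 * 234.8 = 2303.388
Step 2 — sqrt(g * L) = sqrt(2303.388) = 47.993625
Step 3 — Fn = 17.29 / 47.993625 ≈ 0.36026 (5 s.f.)

0.36026


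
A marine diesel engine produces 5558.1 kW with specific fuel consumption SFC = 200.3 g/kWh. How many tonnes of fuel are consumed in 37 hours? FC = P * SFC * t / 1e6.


Formula: FC (tonnes) = P * SFC * t / 1,000,000
Step 1 — P * SFC * t = 5558.1 * 200.3 * 37 = 41191634.91 g
Step 2 — FC (tonnes) = 41191634.91 / 1,000,000 ≈ 41.192 tonnes (5 s.f.)

41.192 tonnes


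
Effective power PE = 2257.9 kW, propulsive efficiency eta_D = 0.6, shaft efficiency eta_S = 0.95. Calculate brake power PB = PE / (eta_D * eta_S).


Formula: PB = PE / (eta_D * eta_S)
Step 1 — combined efficiency = eta_D * eta_S = 0.6 * 0.95 = 0.57
Step 2 — PB = 2257.9 / 0.57 ≈ 3961.2 kW (5 s.f.)

3961.2 kW


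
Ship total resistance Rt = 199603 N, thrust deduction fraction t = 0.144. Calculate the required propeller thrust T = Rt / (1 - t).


Formula: T = Rt / (1 - t)
Step 1 — (1 - t) = 1 - 0.144 = 0.856
Step 2 — T = 199603 / 0.856 ≈ 233180 N (5 s.f.)

233180 N


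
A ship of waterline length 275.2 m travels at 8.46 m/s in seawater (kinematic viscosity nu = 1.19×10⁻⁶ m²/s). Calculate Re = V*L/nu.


Formula: Re = V * L / nu
Step 1 — V * L = 8.46 * 275.2 = 2328.192 m^2/s
Step 2 — Re = 2328.192 / 1.19e-6 = 1.96e+09

1.96e+09


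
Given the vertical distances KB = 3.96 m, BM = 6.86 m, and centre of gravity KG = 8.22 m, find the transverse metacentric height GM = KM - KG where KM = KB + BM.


Formula: GM = KB + BM - KG
Step 1 — KM = KB + BM = 3.96 + 6.86 = 10.82 m
Step 2 — GM = KM - KG = 10.82 - 8.22 = 2.6 m

2.6 m


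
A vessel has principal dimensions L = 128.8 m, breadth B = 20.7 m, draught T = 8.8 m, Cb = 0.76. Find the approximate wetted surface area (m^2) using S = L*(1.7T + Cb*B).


Formula: S = 1.7*L*T + V/T with V = Cb*L*B*T, i.e. S = L * (1.7*T + Cb*B)
Step 1 — 1.7*T = 1.7 * 8.8 = 14.96 m
Step 2 — Cb*B = 0.76 * 20.7 = 15.732 m
Step 3 — 1.7*T + Cb*B = 14.96 + 15.732 = 30.692 m
Step 4 — S = 128.8 * 30.692 ≈ 3953.1 m^2 (5 s.f.)

3953.1 m^2


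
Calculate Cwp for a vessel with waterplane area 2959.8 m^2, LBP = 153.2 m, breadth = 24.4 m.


Formula: Cwp = Aw / (L * B)
Step 1 — L * B = 153.2 * 24.4 = 3738.08 m^2
Step 2 — Cwp = 2959.8 / 3738.08 ≈ 0.79180 (5 s.f.)

0.79180


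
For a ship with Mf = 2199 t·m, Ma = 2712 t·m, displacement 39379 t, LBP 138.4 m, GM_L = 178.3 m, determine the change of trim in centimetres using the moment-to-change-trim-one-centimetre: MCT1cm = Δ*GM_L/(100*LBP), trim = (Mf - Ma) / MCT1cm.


Formula: net trimming moment = Mf - Ma; MCT1cm = Δ*GM_L/(100*LBP); trim = net moment / MCT1cm
Step 1 — net trimming moment = 2199 - 2712 = -513 t·m
Step 2 — MCT1cm = 39379 * 178.3 / (100 * 138.4) = 507.3176 t·m/cm
Step 3 — trim = -513 / 507.3176 ≈ -1.0112 cm (5 s.f.)

-1.0112 cm


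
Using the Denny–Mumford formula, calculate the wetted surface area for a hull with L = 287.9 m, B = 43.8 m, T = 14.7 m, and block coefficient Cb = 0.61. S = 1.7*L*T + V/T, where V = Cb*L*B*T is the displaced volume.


Formula: S = 1.7*L*T + V/T with V = Cb*L*B*T, i.e. S = L * (1.7*T + Cb*B)
Step 1 — 1.7*T = 1.7 * 14.7 = 24.99 m
Step 2 — Cb*B = 0.61 * 43.8 = 26.718 m
Step 3 — 1.7*T + Cb*B = 24.99 + 26.718 = 51.708 m
Step 4 — S = 287.9 * 51.708 ≈ 14887 m^2 (5 s.f.)

14887 m^2


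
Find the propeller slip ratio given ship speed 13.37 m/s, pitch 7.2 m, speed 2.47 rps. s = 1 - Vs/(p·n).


Formula: s = 1 - Vs / (p * n)
Step 1 — p * n = 7.2 * 2.47 = 17.784
Step 2 — Vs / (p*n) = 13.37 / 17.784 = 0.751799 (6 d.p.)
Step 3 — s = 1 - 0.751799 = 0.248201

0.248201


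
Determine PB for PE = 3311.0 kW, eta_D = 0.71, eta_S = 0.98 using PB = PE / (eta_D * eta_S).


Formula: PB = PE / (eta_D * eta_S)
Step 1 — combined efficiency = eta_D * eta_S = 0.71 * 0.98 = 0.6958
Step 2 — PB = 3311.0 / 0.6958 ≈ 4758.6 kW (5 s.f.)

4758.6 kW


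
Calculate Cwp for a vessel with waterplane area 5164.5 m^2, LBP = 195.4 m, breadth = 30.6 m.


Formula: Cwp = Aw / (L * B)
Step 1 — L * B = 195.4 * 30.6 = 5979.24 m^2
Step 2 — Cwp = 5164.5 / 5979.24 ≈ 0.86374 (5 s.f.)

0.86374


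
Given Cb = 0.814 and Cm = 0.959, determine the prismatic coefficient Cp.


Formula: Cp = Cb / Cm
Substituting: Cp = 0.814 / 0.959
Result: Cp ≈ 0.84880 (5 s.f.)

0.84880


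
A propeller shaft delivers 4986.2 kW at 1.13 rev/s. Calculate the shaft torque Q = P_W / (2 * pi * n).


Formula: Q = P_W / (2 * pi * n)
Step 1 — P_W = 4986.2 kW * 1000 = 4986200.0 W
Step 2 — 2 * pi * n = 2 * pi * 1.13 = 7.099999
Step 3 — Q = 4986200.0 / 7.099999 ≈ 702280 N·m (5 s.f.)

702280 N·m


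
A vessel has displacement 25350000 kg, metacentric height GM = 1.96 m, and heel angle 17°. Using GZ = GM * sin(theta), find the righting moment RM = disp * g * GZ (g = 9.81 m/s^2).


Formula: GZ = GM * sin(theta); RM = disp * g * GZ
Step 1 — GZ = 1.96 * sin(17°) = 1.96 * 0.292372 = 0.573049 m
Step 2 — RM = 25350000 * 9.81 * 0.573049 ≈ 142510000 N·m (5 s.f.)

142510000 N·m


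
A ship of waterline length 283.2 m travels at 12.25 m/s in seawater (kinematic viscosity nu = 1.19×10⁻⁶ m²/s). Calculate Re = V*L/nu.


Formula: Re = V * L / nu
Step 1 — V * L = 12.25 * 283.2 = 3469.2 m^2/s
Step 2 — Re = 3469.2 / 1.19e-6 = 2.92e+09

2.92e+09


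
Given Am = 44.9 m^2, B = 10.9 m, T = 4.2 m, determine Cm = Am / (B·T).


Formula: Cm = Am / (B * T)
Step 1 — B * T = 10.9 * 4.2 = 45.78 m^2
Step 2 — Cm = 44.9 / 45.78 ≈ 0.98078 (5 s.f.)

0.98078


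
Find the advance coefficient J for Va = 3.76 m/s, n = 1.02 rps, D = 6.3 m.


Formula: J = Va / (n * D)
Step 1 — n * D = 1.02 * 6.3 = 6.426
Step 2 — J = 3.76 / 6.426 ≈ 0.58512 (5 s.f.)

0.58512


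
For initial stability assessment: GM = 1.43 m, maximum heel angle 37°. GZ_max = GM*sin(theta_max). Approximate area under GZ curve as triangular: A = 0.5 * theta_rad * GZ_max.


Formula: GZ_max = GM * sin(theta); Area = 0.5 * theta_rad * GZ_max
Step 1 — GZ_max = 1.43 * sin(37°) = 1.43 * 0.601815 = 0.860595 m
Step 2 — theta_rad = 37 * pi/180 = 0.645772 rad
Step 3 — Area = 0.5 * 0.645772 * 0.860595 ≈ 0.27787 m·rad (5 s.f.)

0.27787 m·rad


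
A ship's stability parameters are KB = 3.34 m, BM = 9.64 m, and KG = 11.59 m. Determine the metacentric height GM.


Formula: GM = KB + BM - KG
Step 1 — KM = KB + BM = 3.34 + 9.64 = 12.98 m
Step 2 — GM = KM - KG = 12.98 - 11.59 = 1.39 m

1.39 m


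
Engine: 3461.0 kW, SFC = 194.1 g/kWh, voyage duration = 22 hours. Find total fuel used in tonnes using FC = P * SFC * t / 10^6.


Formula: FC (tonnes) = P * SFC * t / 1,000,000
Step 1 — P * SFC * t = 3461.0 * 194.1 * 22 = 14779162.2 g
Step 2 — FC (tonnes) = 14779162.2 / 1,000,000 ≈ 14.779 tonnes (5 s.f.)

14.779 tonnes


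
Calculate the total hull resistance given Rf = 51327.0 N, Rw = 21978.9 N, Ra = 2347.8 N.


Formula: Rt = Rf + Rw + Ra
Substituting: Rt = 51327.0 + 21978.9 + 2347.8
Result: Rt = 75653.7 N

75653.7 N


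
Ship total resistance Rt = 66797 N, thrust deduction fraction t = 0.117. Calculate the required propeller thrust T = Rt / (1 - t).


Formula: T = Rt / (1 - t)
Step 1 — (1 - t) = 1 - 0.117 = 0.883
Step 2 — T = 66797 / 0.883 ≈ 75648 N (5 s.f.)

75648 N


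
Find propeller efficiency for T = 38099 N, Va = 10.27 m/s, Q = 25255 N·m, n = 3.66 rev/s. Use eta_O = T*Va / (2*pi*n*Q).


Formula: eta = T * Va / (2 * pi * n * Q)
Step 1 — numerator = T * Va = 38099 * 10.27 = 391276.73
Step 2 — 2 * pi * n = 2 * pi * 3.66 = 22.996458
Step 3 — denominator = 22.996458 * 25255 = 580775.55
Step 4 — eta = 391276.73 / 580775.55 ≈ 0.67371 (5 s.f.)

0.67371


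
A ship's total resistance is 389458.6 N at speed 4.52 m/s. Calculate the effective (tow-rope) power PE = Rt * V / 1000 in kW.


Formula: PE = Rt * V / 1000 (kW)
Step 1 — PE (W) = 389458.6 * 4.52 = 1760352.872 W
Step 2 — PE (kW) = 1760352.872 / 1000 ≈ 1760.4 kW (5 s.f.)

1760.4 kW


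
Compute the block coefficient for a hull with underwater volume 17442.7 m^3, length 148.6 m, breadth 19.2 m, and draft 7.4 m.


Formula: Cb = V / (L * B * T)
Step 1 — L * B * T = 148.6 * 19.2 * 7.4 = 21113.088 m^3
Step 2 — Cb = 17442.7 / 21113.088 ≈ 0.82616 (5 s.f.)

0.82616


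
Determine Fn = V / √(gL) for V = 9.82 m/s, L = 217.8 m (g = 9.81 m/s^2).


Formula: Fn = V / sqrt(g * L)
Step 1 — g * L = 9.81 * 217.8 = 2136.618
Step 2 — sqrt(g * L) = sqrt(2136.618) = 46.223565
Step 3 — Fn = 9.82 / 46.223565 ≈ 0.21245 (5 s.f.)

0.21245


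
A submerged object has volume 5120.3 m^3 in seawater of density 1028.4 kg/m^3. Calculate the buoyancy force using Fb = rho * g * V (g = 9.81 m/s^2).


Formula: Fb = rho * g * V
Substituting: Fb = 1028.4 * 9.81 * 5120.3
Intermediate: 1028.4 * 9.81 = 10088.604
Result: Fb = 10088.604 * 5120.3 ≈ 51657000 N (5 s.f.)

51657000 N


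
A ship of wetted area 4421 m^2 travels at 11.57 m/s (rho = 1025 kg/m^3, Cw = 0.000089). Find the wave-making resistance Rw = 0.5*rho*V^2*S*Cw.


Formula: Rw = 0.5 * rho * V^2 * S * Cw
Step 1 — V^2 = 11.57^2 = 133.8649
Step 2 — 0.5 * rho * V^2 = 0.5 * 1025 * 133.8649 = 68605.76125
Step 3 — Rw = 68605.76125 * 4421 * 0.000089 ≈ 26994 N (5 s.f.)

26994 N


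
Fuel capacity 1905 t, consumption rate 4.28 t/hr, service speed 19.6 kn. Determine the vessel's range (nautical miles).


Formula: endurance = fuel / rate; range = endurance * speed
Step 1 — endurance = 1905 / 4.28 = 445.0935 hours
Step 2 — range = 445.0935 * 19.6 ≈ 8723.8 nautical miles (5 s.f.)

8723.8 NM


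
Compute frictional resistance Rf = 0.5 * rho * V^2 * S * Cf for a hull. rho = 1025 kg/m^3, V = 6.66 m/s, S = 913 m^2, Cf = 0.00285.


Formula: Rf = 0.5 * rho * V^2 * S * Cf
Step 1 — V^2 = 6.66^2 = 44.3556
Step 2 — 0.5 * rho * V^2 = 0.5 * 1025 * 44.3556 = 22732.245
Step 3 — Rf = 22732.245 * 913 * 0.00285 ≈ 59150 N (5 s.f.)

59150 N


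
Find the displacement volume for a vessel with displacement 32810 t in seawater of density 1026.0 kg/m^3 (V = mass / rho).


Formula: V = mass / rho
Step 1 — convert tonnes to kg: 32810 t * 1000 = 32810000 kg
Step 2 — V = 32810000 / 1026.0 ≈ 31979 m^3 (5 s.f.)

31979 m^3


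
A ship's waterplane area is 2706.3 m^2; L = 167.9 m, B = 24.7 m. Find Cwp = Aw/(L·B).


Formula: Cwp = Aw / (L * B)
Step 1 — L * B = 167.9 * 24.7 = 4147.13 m^2
Step 2 — Cwp = 2706.3 / 4147.13 ≈ 0.65257 (5 s.f.)

0.65257


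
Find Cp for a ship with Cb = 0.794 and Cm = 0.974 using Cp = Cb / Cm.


Formula: Cp = Cb / Cm
Substituting: Cp = 0.794 / 0.974
Result: Cp ≈ 0.81520 (5 s.f.)

0.81520


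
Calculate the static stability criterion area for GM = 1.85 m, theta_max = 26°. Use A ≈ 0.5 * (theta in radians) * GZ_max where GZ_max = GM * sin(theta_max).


Formula: GZ_max = GM * sin(theta); Area = 0.5 * theta_rad * GZ_max
Step 1 — GZ_max = 1.85 * sin(26°) = 1.85 * 0.438371 = 0.810986 m
Step 2 — theta_rad = 26 * pi/180 = 0.453786 rad
Step 3 — Area = 0.5 * 0.453786 * 0.810986 ≈ 0.18401 m·rad (5 s.f.)

0.18401 m·rad


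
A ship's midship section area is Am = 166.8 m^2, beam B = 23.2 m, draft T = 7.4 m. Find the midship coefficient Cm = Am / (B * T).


Formula: Cm = Am / (B * T)
Step 1 — B * T = 23.2 * 7.4 = 171.68 m^2
Step 2 — Cm = 166.8 / 171.68 ≈ 0.97158 (5 s.f.)

0.97158


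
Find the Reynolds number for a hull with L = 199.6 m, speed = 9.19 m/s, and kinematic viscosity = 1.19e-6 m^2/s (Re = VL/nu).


Formula: Re = V * L / nu
Step 1 — V * L = 9.19 * 199.6 = 1834.324 m^2/s
Step 2 — Re = 1834.324 / 1.19e-6 = 1.54e+09

1.54e+09


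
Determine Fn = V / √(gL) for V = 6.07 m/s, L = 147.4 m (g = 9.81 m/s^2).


Formula: Fn = V / sqrt(g * L)
Step 1 — g * L = 9.81 * 147.4 = 1445.994
Step 2 — sqrt(g * L) = sqrt(1445.994) = 38.026228
Step 3 — Fn = 6.07 / 38.026228 ≈ 0.15963 (5 s.f.)

0.15963


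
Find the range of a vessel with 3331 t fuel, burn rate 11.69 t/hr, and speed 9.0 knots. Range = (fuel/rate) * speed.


Formula: endurance = fuel / rate; range = endurance * speed
Step 1 — endurance = 3331 / 11.69 = 284.9444 hours
Step 2 — range = 284.9444 * 9.0 ≈ 2564.5 nautical miles (5 s.f.)

2564.5 NM


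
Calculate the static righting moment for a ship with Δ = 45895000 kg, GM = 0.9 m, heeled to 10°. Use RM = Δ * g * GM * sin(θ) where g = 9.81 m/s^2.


Formula: GZ = GM * sin(theta); RM = disp * g * GZ
Step 1 — GZ = 0.9 * sin(10°) = 0.9 * 0.173648 = 0.156283 m
Step 2 — RM = 45895000 * 9.81 * 0.156283 ≈ 70363000 N·m (5 s.f.)

70363000 N·m


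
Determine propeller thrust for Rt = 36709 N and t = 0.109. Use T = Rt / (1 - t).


Formula: T = Rt / (1 - t)
Step 1 — (1 - t) = 1 - 0.109 = 0.891
Step 2 — T = 36709 / 0.891 ≈ 41200 N (5 s.f.)

41200 N


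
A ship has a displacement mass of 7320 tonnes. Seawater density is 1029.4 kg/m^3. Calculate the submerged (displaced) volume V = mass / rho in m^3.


Formula: V = mass / rho
Step 1 — convert tonnes to kg: 7320 t * 1000 = 7320000 kg
Step 2 — V = 7320000 / 1029.4 ≈ 7110.9 m^3 (5 s.f.)

7110.9 m^3


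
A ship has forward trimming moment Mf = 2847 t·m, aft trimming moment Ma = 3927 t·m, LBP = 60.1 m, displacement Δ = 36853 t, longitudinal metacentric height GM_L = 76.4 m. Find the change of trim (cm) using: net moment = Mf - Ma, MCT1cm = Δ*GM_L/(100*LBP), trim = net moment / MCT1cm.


Formula: net trimming moment = Mf - Ma; MCT1cm = Δ*GM_L/(100*LBP); trim = net moment / MCT1cm
Step 1 — net trimming moment = 2847 - 3927 = -1080 t·m
Step 2 — MCT1cm = 36853 * 76.4 / (100 * 60.1) = 468.4807 t·m/cm
Step 3 — trim = -1080 / 468.4807 ≈ -2.3053 cm (5 s.f.)

-2.3053 cm


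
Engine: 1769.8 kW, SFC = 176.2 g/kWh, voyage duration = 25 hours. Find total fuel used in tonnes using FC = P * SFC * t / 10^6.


Formula: FC (tonnes) = P * SFC * t / 1,000,000
Step 1 — P * SFC * t = 1769.8 * 176.2 * 25 = 7795969.0 g
Step 2 — FC (tonnes) = 7795969.0 / 1,000,000 ≈ 7.7960 tonnes (5 s.f.)

7.7960 tonnes


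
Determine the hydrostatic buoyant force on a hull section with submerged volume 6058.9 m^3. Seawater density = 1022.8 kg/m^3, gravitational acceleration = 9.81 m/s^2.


Formula: Fb = rho * g * V
Substituting: Fb = 1022.8 * 9.81 * 6058.9
Intermediate: 1022.8 * 9.81 = 10033.668
Result: Fb = 10033.668 * 6058.9 ≈ 60793000 N (5 s.f.)

60793000 N


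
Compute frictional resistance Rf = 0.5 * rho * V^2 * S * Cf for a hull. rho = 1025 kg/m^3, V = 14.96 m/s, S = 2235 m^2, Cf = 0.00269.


Formula: Rf = 0.5 * rho * V^2 * S * Cf
Step 1 — V^2 = 14.96^2 = 223.8016
Step 2 — 0.5 * rho * V^2 = 0.5 * 1025 * 223.8016 = 114698.32
Step 3 — Rf = 114698.32 * 2235 * 0.00269 ≈ 689580 N (5 s.f.)

689580 N


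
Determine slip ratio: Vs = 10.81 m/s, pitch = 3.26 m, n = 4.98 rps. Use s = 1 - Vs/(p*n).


Formula: s = 1 - Vs / (p * n)
Step 1 — p * n = 3.26 * 4.98 = 16.2348
Step 2 — Vs / (p*n) = 10.81 / 16.2348 = 0.665854 (6 d.p.)
Step 3 — s = 1 - 0.665854 = 0.334146

0.334146


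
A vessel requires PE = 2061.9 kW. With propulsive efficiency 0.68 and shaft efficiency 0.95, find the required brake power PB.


Formula: PB = PE / (eta_D * eta_S)
Step 1 — combined efficiency = eta_D * eta_S = 0.68 * 0.95 = 0.646
Step 2 — PB = 2061.9 / 0.646 ≈ 3191.8 kW (5 s.f.)

3191.8 kW


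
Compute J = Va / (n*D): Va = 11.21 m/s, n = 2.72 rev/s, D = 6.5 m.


Formula: J = Va / (n * D)
Step 1 — n * D = 2.72 * 6.5 = 17.68
Step 2 — J = 11.21 / 17.68 ≈ 0.63405 (5 s.f.)

0.63405


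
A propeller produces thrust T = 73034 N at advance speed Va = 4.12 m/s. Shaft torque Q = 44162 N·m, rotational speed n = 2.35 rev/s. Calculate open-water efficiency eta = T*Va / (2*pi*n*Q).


Formula: eta = T * Va / (2 * pi * n * Q)
Step 1 — numerator = T * Va = 73034 * 4.12 = 300900.08
Step 2 — 2 * pi * n = 2 * pi * 2.35 = 14.765485
Step 3 — denominator = 14.765485 * 44162 = 652073.35
Step 4 — eta = 300900.08 / 652073.35 ≈ 0.46145 (5 s.f.)

0.46145


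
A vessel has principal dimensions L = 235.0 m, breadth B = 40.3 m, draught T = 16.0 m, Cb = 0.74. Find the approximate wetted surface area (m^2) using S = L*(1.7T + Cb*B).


Formula: S = 1.7*L*T + V/T with V = Cb*L*B*T, i.e. S = L * (1.7*T + Cb*B)
Step 1 — 1.7*T = 1.7 * 16.0 = 27.2 m
Step 2 — Cb*B = 0.74 * 40.3 = 29.822 m
Step 3 — 1.7*T + Cb*B = 27.2 + 29.822 = 57.022 m
Step 4 — S = 235.0 * 57.022 ≈ 13400 m^2 (5 s.f.)

13400 m^2


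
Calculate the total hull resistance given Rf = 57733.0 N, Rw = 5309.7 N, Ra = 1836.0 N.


Formula: Rt = Rf + Rw + Ra
Substituting: Rt = 57733.0 + 5309.7 + 1836.0
Result: Rt = 64878.7 N

64878.7 N


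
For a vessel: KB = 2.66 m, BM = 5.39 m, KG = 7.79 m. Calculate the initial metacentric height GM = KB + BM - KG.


Formula: GM = KB + BM - KG
Step 1 — KM = KB + BM = 2.66 + 5.39 = 8.05 m
Step 2 — GM = KM - KG = 8.05 - 7.79 = 0.26 m

0.26 m


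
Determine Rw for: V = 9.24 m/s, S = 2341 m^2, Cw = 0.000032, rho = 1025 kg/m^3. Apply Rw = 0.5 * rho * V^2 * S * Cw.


Formula: Rw = 0.5 * rho * V^2 * S * Cw
Step 1 — V^2 = 9.24^2 = 85.3776
Step 2 — 0.5 * rho * V^2 = 0.5 * 1025 * 85.3776 = 43756.02
Step 3 — Rw = 43756.02 * 2341 * 0.000032 ≈ 3277.9 N (5 s.f.)

3277.9 N


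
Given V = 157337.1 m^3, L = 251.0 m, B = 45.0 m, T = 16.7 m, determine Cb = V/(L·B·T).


Formula: Cb = V / (L * B * T)
Step 1 — L * B * T = 251.0 * 45.0 * 16.7 = 188626.5 m^3
Step 2 — Cb = 157337.1 / 188626.5 ≈ 0.83412 (5 s.f.)

0.83412


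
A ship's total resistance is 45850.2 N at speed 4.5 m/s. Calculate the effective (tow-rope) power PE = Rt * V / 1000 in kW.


Formula: PE = Rt * V / 1000 (kW)
Step 1 — PE (W) = 45850.2 * 4.5 = 206325.9 W
Step 2 — PE (kW) = 206325.9 / 1000 ≈ 206.33 kW (5 s.f.)

206.33 kW


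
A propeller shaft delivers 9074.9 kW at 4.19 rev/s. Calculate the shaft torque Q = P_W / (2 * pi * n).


Formula: Q = P_W / (2 * pi * n)
Step 1 — P_W = 9074.9 kW * 1000 = 9074900.0 W
Step 2 — 2 * pi * n = 2 * pi * 4.19 = 26.326546
Step 3 — Q = 9074900.0 / 26.326546 ≈ 344710 N·m (5 s.f.)

344710 N·m


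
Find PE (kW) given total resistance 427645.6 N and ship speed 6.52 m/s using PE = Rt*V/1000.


Formula: PE = Rt * V / 1000 (kW)
Step 1 — PE (W) = 427645.6 * 6.52 = 2788249.312 W
Step 2 — PE (kW) = 2788249.312 / 1000 ≈ 2788.2 kW (5 s.f.)

2788.2 kW


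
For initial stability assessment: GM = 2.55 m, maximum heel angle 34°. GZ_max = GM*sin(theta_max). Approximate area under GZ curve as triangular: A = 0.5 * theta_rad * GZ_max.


Formula: GZ_max = GM * sin(theta); Area = 0.5 * theta_rad * GZ_max
Step 1 — GZ_max = 2.55 * sin(34°) = 2.55 * 0.559193 = 1.425942 m
Step 2 — theta_rad = 34 * pi/180 = 0.593412 rad
Step 3 — Area = 0.5 * 0.593412 * 1.425942 ≈ 0.42309 m·rad (5 s.f.)

0.42309 m·rad


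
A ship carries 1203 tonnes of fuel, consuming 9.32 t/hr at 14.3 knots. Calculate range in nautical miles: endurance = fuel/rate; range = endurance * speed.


Formula: endurance = fuel / rate; range = endurance * speed
Step 1 — endurance = 1203 / 9.32 = 129.0773 hours
Step 2 — range = 129.0773 * 14.3 ≈ 1845.8 nautical miles (5 s.f.)

1845.8 NM


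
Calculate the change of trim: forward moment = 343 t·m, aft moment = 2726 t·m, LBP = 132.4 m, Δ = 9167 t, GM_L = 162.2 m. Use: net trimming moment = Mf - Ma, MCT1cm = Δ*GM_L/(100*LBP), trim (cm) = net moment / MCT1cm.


Formula: net trimming moment = Mf - Ma; MCT1cm = Δ*GM_L/(100*LBP); trim = net moment / MCT1cm
Step 1 — net trimming moment = 343 - 2726 = -2383 t·m
Step 2 — MCT1cm = 9167 * 162.2 / (100 * 132.4) = 112.3027 t·m/cm
Step 3 — trim = -2383 / 112.3027 ≈ -21.219 cm (5 s.f.)

-21.219 cm


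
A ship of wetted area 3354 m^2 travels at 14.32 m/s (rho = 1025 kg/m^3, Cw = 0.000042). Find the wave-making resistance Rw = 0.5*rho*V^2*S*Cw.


Formula: Rw = 0.5 * rho * V^2 * S * Cw
Step 1 — V^2 = 14.32^2 = 205.0624
Step 2 — 0.5 * rho * V^2 = 0.5 * 1025 * 205.0624 = 105094.48
Step 3 — Rw = 105094.48 * 3354 * 0.000042 ≈ 14804 N (5 s.f.)

14804 N


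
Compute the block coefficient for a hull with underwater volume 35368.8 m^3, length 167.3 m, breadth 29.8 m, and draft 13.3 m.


Formula: Cb = V / (L * B * T)
Step 1 — L * B * T = 167.3 * 29.8 * 13.3 = 66307.682 m^3
Step 2 — Cb = 35368.8 / 66307.682 ≈ 0.53340 (5 s.f.)

0.53340


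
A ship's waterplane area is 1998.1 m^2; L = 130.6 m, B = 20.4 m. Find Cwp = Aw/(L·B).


Formula: Cwp = Aw / (L * B)
Step 1 — L * B = 130.6 * 20.4 = 2664.24 m^2
Step 2 — Cwp = 1998.1 / 2664.24 ≈ 0.74997 (5 s.f.)

0.74997


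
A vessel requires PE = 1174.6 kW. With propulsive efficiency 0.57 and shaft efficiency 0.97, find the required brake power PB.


Formula: PB = PE / (eta_D * eta_S)
Step 1 — combined efficiency = eta_D * eta_S = 0.57 * 0.97 = 0.5529
Step 2 — PB = 1174.6 / 0.5529 ≈ 2124.4 kW (5 s.f.)

2124.4 kW


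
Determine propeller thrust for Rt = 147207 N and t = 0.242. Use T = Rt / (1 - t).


Formula: T = Rt / (1 - t)
Step 1 — (1 - t) = 1 - 0.242 = 0.758
Step 2 — T = 147207 / 0.758 ≈ 194200 N (5 s.f.)

194200 N


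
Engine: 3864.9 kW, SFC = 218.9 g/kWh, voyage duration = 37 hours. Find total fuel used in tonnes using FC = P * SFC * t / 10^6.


Formula: FC (tonnes) = P * SFC * t / 1,000,000
Step 1 — P * SFC * t = 3864.9 * 218.9 * 37 = 31302984.57 g
Step 2 — FC (tonnes) = 31302984.57 / 1,000,000 ≈ 31.303 tonnes (5 s.f.)

31.303 tonnes


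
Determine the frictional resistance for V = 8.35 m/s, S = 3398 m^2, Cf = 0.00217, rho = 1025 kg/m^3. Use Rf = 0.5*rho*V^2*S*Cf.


Formula: Rf = 0.5 * rho * V^2 * S * Cf
Step 1 — V^2 = 8.35^2 = 69.7225
Step 2 — 0.5 * rho * V^2 = 0.5 * 1025 * 69.7225 = 35732.78125
Step 3 — Rf = 35732.78125 * 3398 * 0.00217 ≈ 263480 N (5 s.f.)

263480 N


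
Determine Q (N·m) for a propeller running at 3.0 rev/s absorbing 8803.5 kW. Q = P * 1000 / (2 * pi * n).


Formula: Q = P_W / (2 * pi * n)
Step 1 — P_W = 8803.5 kW * 1000 = 8803500.0 W
Step 2 — 2 * pi * n = 2 * pi * 3.0 = 18.849556
Step 3 — Q = 8803500.0 / 18.849556 ≈ 467040 N·m (5 s.f.)

467040 N·m


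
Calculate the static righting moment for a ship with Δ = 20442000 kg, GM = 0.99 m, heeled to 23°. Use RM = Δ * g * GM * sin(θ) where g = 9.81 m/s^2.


Formula: GZ = GM * sin(theta); RM = disp * g * GZ
Step 1 — GZ = 0.99 * sin(23°) = 0.99 * 0.390731 = 0.386824 m
Step 2 — RM = 20442000 * 9.81 * 0.386824 ≈ 77572000 N·m (5 s.f.)

77572000 N·m


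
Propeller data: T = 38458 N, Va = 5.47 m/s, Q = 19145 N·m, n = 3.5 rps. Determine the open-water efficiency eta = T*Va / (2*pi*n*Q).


Formula: eta = T * Va / (2 * pi * n * Q)
Step 1 — numerator = T * Va = 38458 * 5.47 = 210365.26
Step 2 — 2 * pi * n = 2 * pi * 3.5 = 21.991149
Step 3 — denominator = 21.991149 * 19145 = 421020.55
Step 4 — eta = 210365.26 / 421020.55 ≈ 0.49966 (5 s.f.)

0.49966


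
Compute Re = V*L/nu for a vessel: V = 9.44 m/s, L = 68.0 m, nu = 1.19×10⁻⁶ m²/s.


Formula: Re = V * L / nu
Step 1 — V * L = 9.44 * 68.0 = 641.92 m^2/s
Step 2 — Re = 641.92 / 1.19e-6 = 5.39e+08

5.39e+08


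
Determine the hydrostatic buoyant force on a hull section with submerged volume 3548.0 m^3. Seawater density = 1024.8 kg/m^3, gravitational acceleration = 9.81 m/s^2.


Formula: Fb = rho * g * V
Substituting: Fb = 1024.8 * 9.81 * 3548.0
Intermediate: 1024.8 * 9.81 = 10053.288
Result: Fb = 10053.288 * 3548.0 ≈ 35669000 N (5 s.f.)

35669000 N


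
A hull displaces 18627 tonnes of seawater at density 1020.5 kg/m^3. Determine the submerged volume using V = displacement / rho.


Formula: V = mass / rho
Step 1 — convert tonnes to kg: 18627 t * 1000 = 18627000 kg
Step 2 — V = 18627000 / 1020.5 ≈ 18253 m^3 (5 s.f.)

18253 m^3


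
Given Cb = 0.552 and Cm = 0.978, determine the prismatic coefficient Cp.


Formula: Cp = Cb / Cm
Substituting: Cp = 0.552 / 0.978
Result: Cp ≈ 0.56442 (5 s.f.)

0.56442


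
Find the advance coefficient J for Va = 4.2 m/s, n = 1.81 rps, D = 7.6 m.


Formula: J = Va / (n * D)
Step 1 — n * D = 1.81 * 7.6 = 13.756
Step 2 — J = 4.2 / 13.756 ≈ 0.30532 (5 s.f.)

0.30532


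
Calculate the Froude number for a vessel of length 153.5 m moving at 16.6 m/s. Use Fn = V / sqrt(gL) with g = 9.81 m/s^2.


Formula: Fn = V / sqrt(g * L)
Step 1 — g * L = 9.81 * 153.5 = 1505.835
Step 2 — sqrt(g * L) = sqrt(1505.835) = 38.80509
Step 3 — Fn = 16.6 / 38.80509 ≈ 0.42778 (5 s.f.)

0.42778


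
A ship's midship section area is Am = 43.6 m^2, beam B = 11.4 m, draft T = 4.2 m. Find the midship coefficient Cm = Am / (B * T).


Formula: Cm = Am / (B * T)
Step 1 — B * T = 11.4 * 4.2 = 47.88 m^2
Step 2 — Cm = 43.6 / 47.88 ≈ 0.91061 (5 s.f.)

0.91061


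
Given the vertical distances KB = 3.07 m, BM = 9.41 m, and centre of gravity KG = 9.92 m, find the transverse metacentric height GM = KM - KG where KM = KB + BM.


Formula: GM = KB + BM - KG
Step 1 — KM = KB + BM = 3.07 + 9.41 = 12.48 m
Step 2 — GM = KM - KG = 12.48 - 9.92 = 2.56 m

2.56 m
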